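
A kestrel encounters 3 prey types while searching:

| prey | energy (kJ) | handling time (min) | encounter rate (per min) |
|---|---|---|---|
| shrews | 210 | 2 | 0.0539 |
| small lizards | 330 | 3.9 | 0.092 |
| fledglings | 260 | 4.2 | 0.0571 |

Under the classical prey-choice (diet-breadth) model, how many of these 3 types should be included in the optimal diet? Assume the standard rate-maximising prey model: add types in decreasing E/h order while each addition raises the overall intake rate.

Rank by E/h (kJ/min): shrews 105, small lizards 84.6, fledglings 61.9. Include each in turn until the next type's E/h falls below the running intake rate.
Rate on top 1: 10.22. small lizards: 84.6 > 10.22 → include.
Rate on top 2: 28.42. fledglings: 61.9 > 28.42 → include.
Optimal diet: shrews, small lizards, fledglings — 3 of 3 types.

3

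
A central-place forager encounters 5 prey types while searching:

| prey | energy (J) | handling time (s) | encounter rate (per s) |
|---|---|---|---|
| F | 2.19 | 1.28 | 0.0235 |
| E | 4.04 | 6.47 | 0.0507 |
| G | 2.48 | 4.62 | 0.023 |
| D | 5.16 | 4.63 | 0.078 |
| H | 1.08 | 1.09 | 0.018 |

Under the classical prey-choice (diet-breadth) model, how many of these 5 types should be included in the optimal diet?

Rank by E/h (J/s): F 1.71, D 1.11, H 0.991, E 0.624, G 0.537. Include each in turn until the next type's E/h falls below the running intake rate.
Rate on top 1: 0.04996. D: 1.11 > 0.04996 → include.
Rate on top 2: 0.3263. H: 0.991 > 0.3263 → include.
Rate on top 3: 0.3355. E: 0.624 > 0.3355 → include.
Rate on top 4: 0.39. G: 0.537 > 0.39 → include.
Optimal diet: F, D, H, E, G — 5 of 5 types.

5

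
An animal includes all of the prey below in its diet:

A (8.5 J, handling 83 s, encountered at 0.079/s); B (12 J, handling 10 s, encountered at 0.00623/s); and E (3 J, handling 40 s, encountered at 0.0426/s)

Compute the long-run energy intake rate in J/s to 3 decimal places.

R = Σλ_iE_i / (1 + Σλ_ih_i)
Numerator: 0.079×8.5 + 0.00623×12 + 0.0426×3 = 0.8741
Denominator: 1 + 0.079×83 + 0.00623×10 + 0.0426×40 = 9.323
R = 0.8741/9.323 = 0.09375 J/s

0.094 J/s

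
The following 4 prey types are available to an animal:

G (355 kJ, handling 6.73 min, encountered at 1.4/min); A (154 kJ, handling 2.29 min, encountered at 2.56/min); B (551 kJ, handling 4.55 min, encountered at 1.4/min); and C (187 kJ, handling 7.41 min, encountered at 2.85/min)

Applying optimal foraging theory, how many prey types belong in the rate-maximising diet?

E/h in descending order: B 121, A 67.2, G 52.7, C 25.2 kJ/min. The optimal diet is the largest prefix of this list for which every included type satisfies E_i/h_i > R on the types above it.
Rate on top 1: 104.7. A: 67.2 < 104.7 → exclude; stop.
Optimal diet: B — 1 of 4 types.

1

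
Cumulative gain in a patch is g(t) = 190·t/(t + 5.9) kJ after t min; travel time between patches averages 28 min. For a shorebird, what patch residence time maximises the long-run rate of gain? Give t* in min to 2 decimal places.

12.85 min

Optimal t* satisfies g'(t*) = g(t*)/(T + t*).
g'(t) = 190·5.9/(t + 5.9)². Setting 190·5.9/(t+5.9)² = 190t/[(t+5.9)(28+t)] gives 5.9(28+t) = t(t+5.9), so t² = 5.9×28 = 165.2.
t* = √165.2 = 12.85 min.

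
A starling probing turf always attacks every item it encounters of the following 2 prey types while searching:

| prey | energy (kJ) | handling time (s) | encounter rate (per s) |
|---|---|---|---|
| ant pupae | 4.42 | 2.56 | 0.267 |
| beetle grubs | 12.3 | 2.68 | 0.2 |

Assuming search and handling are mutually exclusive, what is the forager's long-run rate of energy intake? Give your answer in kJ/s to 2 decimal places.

1.64 kJ/s

R = (0.267×4.42 + 0.2×12.3) / (1 + 0.267×2.56 + 0.2×2.68) = 3.64/2.22 = 1.64 kJ/s.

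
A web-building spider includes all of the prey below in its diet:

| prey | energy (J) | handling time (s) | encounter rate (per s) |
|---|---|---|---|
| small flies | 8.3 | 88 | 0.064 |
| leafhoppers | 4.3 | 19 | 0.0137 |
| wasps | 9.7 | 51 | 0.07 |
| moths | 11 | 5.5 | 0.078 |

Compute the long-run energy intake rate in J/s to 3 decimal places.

Energy encountered per unit search time: 0.064×8.3 + 0.0137×4.3 + 0.07×9.7 + 0.078×11 = 2.127 J/s.
Handling time per unit search time: 0.064×88 + 0.0137×19 + 0.07×51 + 0.078×5.5 = 9.891.
Rate = 2.127/(1 + 9.891) = 0.1953 J/s.

0.195 J/s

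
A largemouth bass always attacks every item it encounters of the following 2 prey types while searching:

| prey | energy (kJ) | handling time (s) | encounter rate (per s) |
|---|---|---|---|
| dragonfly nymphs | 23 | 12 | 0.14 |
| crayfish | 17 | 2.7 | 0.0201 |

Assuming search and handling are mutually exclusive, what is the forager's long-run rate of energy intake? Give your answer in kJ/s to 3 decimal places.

1.303 kJ/s

R = Σλ_iE_i / (1 + Σλ_ih_i)
Numerator: 0.14×23 + 0.0201×17 = 3.562
Denominator: 1 + 0.14×12 + 0.0201×2.7 = 2.734
R = 3.562/2.734 = 1.303 kJ/s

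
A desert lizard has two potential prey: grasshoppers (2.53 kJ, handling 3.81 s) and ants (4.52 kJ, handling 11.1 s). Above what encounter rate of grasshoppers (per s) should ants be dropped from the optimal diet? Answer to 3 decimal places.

The zero-one rule: include ants iff E₂/h₂ > λE₁/(1+λh₁). Equality gives the switch point.
λE₁h₂ = E₂ + λE₂h₁ ⇒ λ = E₂/(E₁h₂ − E₂h₁) = 4.52/(28.08 − 17.22) = 0.4161 per s.

0.416 per s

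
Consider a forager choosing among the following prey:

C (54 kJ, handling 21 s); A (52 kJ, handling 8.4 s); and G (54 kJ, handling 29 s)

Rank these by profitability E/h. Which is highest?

A

In descending order of E/h:
A: 52/8.4 = 6.19 kJ/s
C: 54/21 = 2.57 kJ/s
G: 54/29 = 1.86 kJ/s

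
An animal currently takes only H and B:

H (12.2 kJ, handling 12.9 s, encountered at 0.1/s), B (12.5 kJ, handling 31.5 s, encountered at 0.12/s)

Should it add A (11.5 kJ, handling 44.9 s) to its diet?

Current rate: (0.1×12.2 + 0.12×12.5)/(1 + 0.1×12.9 + 0.12×31.5) = 0.4481 kJ/s.
Profitability of A: 11.5/44.9 = 0.2561 kJ/s.
0.2561 < 0.4481, so adding A would lower the average — exclude it.

No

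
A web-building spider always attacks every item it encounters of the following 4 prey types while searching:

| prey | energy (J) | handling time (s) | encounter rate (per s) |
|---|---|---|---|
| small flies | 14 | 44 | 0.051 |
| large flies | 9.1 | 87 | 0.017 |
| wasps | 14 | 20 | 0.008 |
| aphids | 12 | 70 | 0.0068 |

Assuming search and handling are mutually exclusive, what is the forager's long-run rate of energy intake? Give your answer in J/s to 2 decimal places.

0.20 J/s

R = Σλ_iE_i / (1 + Σλ_ih_i)
Numerator: 0.051×14 + 0.017×9.1 + 0.008×14 + 0.0068×12 = 1.062
Denominator: 1 + 0.051×44 + 0.017×87 + 0.008×20 + 0.0068×70 = 5.359
R = 1.062/5.359 = 0.1982 J/s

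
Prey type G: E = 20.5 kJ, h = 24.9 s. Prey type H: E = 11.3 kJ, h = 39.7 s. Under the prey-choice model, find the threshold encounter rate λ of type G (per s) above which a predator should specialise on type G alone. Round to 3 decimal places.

The zero-one rule: include type H iff E₂/h₂ > λE₁/(1+λh₁). Equality gives the switch point.
λE₁h₂ = E₂ + λE₂h₁ ⇒ λ = E₂/(E₁h₂ − E₂h₁) = 11.3/(813.9 − 281.4) = 0.02122 per s.

0.021 per s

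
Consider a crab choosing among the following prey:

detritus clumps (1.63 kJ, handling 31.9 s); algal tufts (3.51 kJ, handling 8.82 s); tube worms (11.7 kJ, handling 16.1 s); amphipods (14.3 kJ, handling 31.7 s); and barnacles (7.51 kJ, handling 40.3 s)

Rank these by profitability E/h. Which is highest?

tube worms

Profitability E/h (kJ/s): detritus clumps = 1.63/31.9 = 0.0511, algal tufts = 3.51/8.82 = 0.398, tube worms = 11.7/16.1 = 0.727, amphipods = 14.3/31.7 = 0.451, barnacles = 7.51/40.3 = 0.186.
Ranked: tube worms > amphipods > algal tufts > barnacles > detritus clumps.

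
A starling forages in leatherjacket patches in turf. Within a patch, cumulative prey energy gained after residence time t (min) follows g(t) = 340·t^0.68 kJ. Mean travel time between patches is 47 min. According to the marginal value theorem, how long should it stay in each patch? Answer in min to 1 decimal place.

99.9 min

By the marginal value theorem, leave when the instantaneous gain rate g'(t) equals the habitat-wide average g(t)/(T + t).
g'(t) = 0.68·340·t^-0.32. Setting 0.68·340·t^-0.32 = 340·t^0.68/(47+t) gives 0.68(47+t) = t, so 0.32·t = 0.68×47.
t* = 0.68×47/0.32 = 99.88 min.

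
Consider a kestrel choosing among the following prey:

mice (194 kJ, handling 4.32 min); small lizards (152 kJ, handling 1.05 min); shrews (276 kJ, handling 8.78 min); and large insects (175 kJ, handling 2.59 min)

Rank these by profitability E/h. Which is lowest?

Profitability E/h (kJ/min): mice = 194/4.32 = 44.9, small lizards = 152/1.05 = 145, shrews = 276/8.78 = 31.4, large insects = 175/2.59 = 67.6.
Ranked: small lizards > large insects > mice > shrews.

shrews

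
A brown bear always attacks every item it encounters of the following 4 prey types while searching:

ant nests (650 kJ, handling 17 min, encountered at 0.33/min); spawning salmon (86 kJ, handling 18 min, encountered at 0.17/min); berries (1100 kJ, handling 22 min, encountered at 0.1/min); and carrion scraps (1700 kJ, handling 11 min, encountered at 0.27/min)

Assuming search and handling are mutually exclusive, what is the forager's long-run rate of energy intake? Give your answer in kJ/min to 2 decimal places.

53.78 kJ/min

Energy encountered per unit search time: 0.33×650 + 0.17×86 + 0.1×1100 + 0.27×1700 = 798.1 kJ/min.
Handling time per unit search time: 0.33×17 + 0.17×18 + 0.1×22 + 0.27×11 = 13.84.
Rate = 798.1/(1 + 13.84) = 53.78 kJ/min.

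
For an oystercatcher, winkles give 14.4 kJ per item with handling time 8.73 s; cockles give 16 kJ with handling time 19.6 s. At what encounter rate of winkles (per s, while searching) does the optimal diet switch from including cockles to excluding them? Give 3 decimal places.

0.112 per s

The zero-one rule: include cockles iff E₂/h₂ > λE₁/(1+λh₁). Equality gives the switch point.
λE₁h₂ = E₂ + λE₂h₁ ⇒ λ = E₂/(E₁h₂ − E₂h₁) = 16/(282.2 − 139.7) = 0.1122 per s.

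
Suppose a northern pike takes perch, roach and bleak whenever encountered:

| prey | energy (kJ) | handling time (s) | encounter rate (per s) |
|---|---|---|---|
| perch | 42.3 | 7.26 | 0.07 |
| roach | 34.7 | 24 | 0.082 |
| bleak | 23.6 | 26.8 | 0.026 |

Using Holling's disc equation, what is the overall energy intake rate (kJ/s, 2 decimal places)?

R = Σλ_iE_i / (1 + Σλ_ih_i)
Numerator: 0.07×42.3 + 0.082×34.7 + 0.026×23.6 = 6.42
Denominator: 1 + 0.07×7.26 + 0.082×24 + 0.026×26.8 = 4.173
R = 6.42/4.173 = 1.538 kJ/s

1.54 kJ/s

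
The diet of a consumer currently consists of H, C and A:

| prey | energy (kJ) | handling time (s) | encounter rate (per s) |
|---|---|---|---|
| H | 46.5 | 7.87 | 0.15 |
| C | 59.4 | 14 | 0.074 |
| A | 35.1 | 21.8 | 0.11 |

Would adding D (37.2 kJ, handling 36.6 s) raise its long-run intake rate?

On H, C and A alone, R = ΣλE/(1+Σλh) = 15.23/5.614 = 2.713 kJ/s.
D: E/h = 37.2/36.6 = 1.016 kJ/s.
Since 1.016 < R, time spent handling D is better spent searching.

No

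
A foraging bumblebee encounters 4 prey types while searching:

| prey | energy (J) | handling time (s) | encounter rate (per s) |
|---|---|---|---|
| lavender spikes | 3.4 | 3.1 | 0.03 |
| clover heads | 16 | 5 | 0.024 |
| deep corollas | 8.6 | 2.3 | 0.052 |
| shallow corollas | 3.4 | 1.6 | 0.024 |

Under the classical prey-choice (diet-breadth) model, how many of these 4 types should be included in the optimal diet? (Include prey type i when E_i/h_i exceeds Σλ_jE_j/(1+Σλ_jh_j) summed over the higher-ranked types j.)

4

Rank by E/h (J/s): deep corollas 3.74, clover heads 3.2, shallow corollas 2.12, lavender spikes 1.1. Include each in turn until the next type's E/h falls below the running intake rate.
Rate on top 1: 0.3994. clover heads: 3.2 > 0.3994 → include.
Rate on top 2: 0.6705. shallow corollas: 2.12 > 0.6705 → include.
Rate on top 3: 0.7142. lavender spikes: 1.1 > 0.7142 → include.
Optimal diet: deep corollas, clover heads, shallow corollas, lavender spikes — 4 of 4 types.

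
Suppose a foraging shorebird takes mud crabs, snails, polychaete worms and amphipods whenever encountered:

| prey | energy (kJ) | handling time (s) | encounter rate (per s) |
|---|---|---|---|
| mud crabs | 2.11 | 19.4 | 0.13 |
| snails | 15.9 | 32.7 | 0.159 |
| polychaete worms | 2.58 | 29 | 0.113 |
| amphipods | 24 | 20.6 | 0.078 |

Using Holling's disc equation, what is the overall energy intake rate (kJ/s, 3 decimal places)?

R = (0.13×2.11 + 0.159×15.9 + 0.113×2.58 + 0.078×24) / (1 + 0.13×19.4 + 0.159×32.7 + 0.113×29 + 0.078×20.6) = 4.966/13.61 = 0.365 kJ/s.

0.365 kJ/s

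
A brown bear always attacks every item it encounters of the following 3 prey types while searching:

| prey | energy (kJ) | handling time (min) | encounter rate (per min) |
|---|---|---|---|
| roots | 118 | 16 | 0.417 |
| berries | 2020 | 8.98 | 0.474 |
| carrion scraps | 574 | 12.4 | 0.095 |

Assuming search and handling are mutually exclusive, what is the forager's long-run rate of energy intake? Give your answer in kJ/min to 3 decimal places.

R = Σλ_iE_i / (1 + Σλ_ih_i)
Numerator: 0.417×118 + 0.474×2020 + 0.095×574 = 1061
Denominator: 1 + 0.417×16 + 0.474×8.98 + 0.095×12.4 = 13.11
R = 1061/13.11 = 80.97 kJ/min

80.969 kJ/min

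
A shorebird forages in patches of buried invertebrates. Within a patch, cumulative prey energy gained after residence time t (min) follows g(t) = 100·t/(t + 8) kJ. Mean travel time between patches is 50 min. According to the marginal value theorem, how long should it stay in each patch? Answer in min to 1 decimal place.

20.0 min

By the marginal value theorem, leave when the instantaneous gain rate g'(t) equals the habitat-wide average g(t)/(T + t).
g'(t) = 100·8/(t + 8)². Setting 100·8/(t+8)² = 100t/[(t+8)(50+t)] gives 8(50+t) = t(t+8), so t² = 8×50 = 400.
t* = √400 = 20 min.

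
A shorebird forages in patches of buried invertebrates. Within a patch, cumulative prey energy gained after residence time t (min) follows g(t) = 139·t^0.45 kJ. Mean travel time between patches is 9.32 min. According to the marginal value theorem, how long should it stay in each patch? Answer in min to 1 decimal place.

Optimal t* satisfies g'(t*) = g(t*)/(T + t*).
g'(t) = 0.45·139·t^-0.55. Setting 0.45·139·t^-0.55 = 139·t^0.45/(9.32+t) gives 0.45(9.32+t) = t, so 0.55·t = 0.45×9.32.
t* = 0.45×9.32/0.55 = 7.625 min.

7.6 min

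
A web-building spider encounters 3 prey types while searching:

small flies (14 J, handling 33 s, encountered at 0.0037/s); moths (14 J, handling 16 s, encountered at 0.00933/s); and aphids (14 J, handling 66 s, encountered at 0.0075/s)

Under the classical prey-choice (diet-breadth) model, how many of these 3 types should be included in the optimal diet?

3

Profitabilities (E/h, J/s): moths 0.875, small flies 0.424, aphids 0.212. Add prey in this order while the next type's profitability exceeds the intake rate on those already taken.
Rate on top 1: 0.1137. small flies: 0.424 > 0.1137 → include.
Rate on top 2: 0.1435. aphids: 0.212 > 0.1435 → include.
Optimal diet: moths, small flies, aphids — 3 of 3 types.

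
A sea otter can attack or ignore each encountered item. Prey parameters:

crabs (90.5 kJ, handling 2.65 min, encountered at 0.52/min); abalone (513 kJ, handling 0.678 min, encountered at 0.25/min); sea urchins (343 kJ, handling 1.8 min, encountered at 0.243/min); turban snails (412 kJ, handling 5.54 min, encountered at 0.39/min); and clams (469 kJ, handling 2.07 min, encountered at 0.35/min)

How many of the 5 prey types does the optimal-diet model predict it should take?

3

Profitabilities (E/h, kJ/min): abalone 757, clams 227, sea urchins 191, turban snails 74.4, crabs 34.2. Add prey in this order while the next type's profitability exceeds the intake rate on those already taken.
Rate on top 1: 109.7. clams: 227 > 109.7 → include.
Rate on top 2: 154.4. sea urchins: 191 > 154.4 → include.
Rate on top 3: 161.2. turban snails: 74.4 < 161.2 → exclude; stop.
Optimal diet: abalone, clams, sea urchins — 3 of 5 types.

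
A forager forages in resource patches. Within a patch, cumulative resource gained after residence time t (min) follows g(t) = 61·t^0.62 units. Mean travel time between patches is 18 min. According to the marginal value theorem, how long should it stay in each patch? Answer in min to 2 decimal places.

Maximise g(t)/(T+t): set derivative to zero → g'(t)(T+t) = g(t).
g'(t) = 0.62·61·t^-0.38. Setting 0.62·61·t^-0.38 = 61·t^0.62/(18+t) gives 0.62(18+t) = t, so 0.38·t = 0.62×18.
t* = 0.62×18/0.38 = 29.37 min.

29.37 min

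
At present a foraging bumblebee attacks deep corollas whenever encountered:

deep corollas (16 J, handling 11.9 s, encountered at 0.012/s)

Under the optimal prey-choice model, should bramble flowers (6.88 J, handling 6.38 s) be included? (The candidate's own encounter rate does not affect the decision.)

Intake rate on the current diet: R = (0.012×16) / (1 + 0.012×11.9) = 0.192/1.143 = 0.168 J/s.
Profitability of bramble flowers: 6.88/6.38 = 1.078 J/s.
Since 1.078 > R, including bramble flowers increases the long-run rate.

Yes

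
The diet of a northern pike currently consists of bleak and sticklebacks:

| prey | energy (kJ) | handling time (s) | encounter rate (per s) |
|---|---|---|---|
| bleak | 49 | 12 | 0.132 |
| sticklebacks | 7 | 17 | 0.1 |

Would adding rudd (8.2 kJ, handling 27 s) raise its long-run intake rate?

Intake rate on the current diet: R = (0.132×49 + 0.1×7) / (1 + 0.132×12 + 0.1×17) = 7.168/4.284 = 1.673 kJ/s.
rudd: E/h = 8.2/27 = 0.3037 kJ/s.
0.3037 < 1.673, so adding rudd would lower the average — exclude it.

No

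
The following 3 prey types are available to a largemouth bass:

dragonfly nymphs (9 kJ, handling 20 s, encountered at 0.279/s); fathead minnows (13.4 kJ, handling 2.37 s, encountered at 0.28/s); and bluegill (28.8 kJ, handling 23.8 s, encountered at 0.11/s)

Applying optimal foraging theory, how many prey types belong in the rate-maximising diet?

1

E/h in descending order: fathead minnows 5.65, bluegill 1.21, dragonfly nymphs 0.45 kJ/s. The optimal diet is the largest prefix of this list for which every included type satisfies E_i/h_i > R on the types above it.
Rate on top 1: 2.255. bluegill: 1.21 < 2.255 → exclude; stop.
Optimal diet: fathead minnows — 1 of 3 types.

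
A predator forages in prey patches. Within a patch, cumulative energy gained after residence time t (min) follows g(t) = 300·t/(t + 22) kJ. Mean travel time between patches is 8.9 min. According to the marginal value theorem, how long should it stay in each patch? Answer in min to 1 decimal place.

Optimal t* satisfies g'(t*) = g(t*)/(T + t*).
g'(t) = 300·22/(t + 22)². Setting 300·22/(t+22)² = 300t/[(t+22)(8.9+t)] gives 22(8.9+t) = t(t+22), so t² = 22×8.9 = 195.8.
t* = √195.8 = 13.99 min.

14.0 min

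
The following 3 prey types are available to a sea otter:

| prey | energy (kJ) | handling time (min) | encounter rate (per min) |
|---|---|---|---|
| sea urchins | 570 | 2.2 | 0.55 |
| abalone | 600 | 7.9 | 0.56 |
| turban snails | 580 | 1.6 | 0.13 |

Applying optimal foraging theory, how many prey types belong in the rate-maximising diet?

2

Profitabilities (E/h, kJ/min): turban snails 362, sea urchins 259, abalone 75.9. Add prey in this order while the next type's profitability exceeds the intake rate on those already taken.
Rate on top 1: 62.42. sea urchins: 259 > 62.42 → include.
Rate on top 2: 160.8. abalone: 75.9 < 160.8 → exclude; stop.
Optimal diet: turban snails, sea urchins — 2 of 3 types.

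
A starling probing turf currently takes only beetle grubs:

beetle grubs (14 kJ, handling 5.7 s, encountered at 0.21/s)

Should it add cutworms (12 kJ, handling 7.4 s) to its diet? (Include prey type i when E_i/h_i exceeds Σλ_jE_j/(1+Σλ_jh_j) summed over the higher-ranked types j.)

On beetle grubs alone, R = ΣλE/(1+Σλh) = 2.94/2.197 = 1.338 kJ/s.
cutworms: E/h = 12/7.4 = 1.622 kJ/s.
Since 1.622 > R, including cutworms increases the long-run rate.

Yes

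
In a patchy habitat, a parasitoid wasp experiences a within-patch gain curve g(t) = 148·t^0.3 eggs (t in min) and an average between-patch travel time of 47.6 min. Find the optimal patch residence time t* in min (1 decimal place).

Maximise g(t)/(T+t): set derivative to zero → g'(t)(T+t) = g(t).
g'(t) = 0.3·148·t^-0.7. Setting 0.3·148·t^-0.7 = 148·t^0.3/(47.6+t) gives 0.3(47.6+t) = t, so 0.70·t = 0.3×47.6.
t* = 0.3×47.6/0.70 = 20.4 min.

20.4 min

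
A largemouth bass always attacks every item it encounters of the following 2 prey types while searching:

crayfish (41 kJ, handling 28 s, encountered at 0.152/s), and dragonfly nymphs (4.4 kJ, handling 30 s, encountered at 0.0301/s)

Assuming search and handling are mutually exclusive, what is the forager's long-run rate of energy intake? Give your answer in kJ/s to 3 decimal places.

1.033 kJ/s

R = (0.152×41 + 0.0301×4.4) / (1 + 0.152×28 + 0.0301×30) = 6.364/6.159 = 1.033 kJ/s.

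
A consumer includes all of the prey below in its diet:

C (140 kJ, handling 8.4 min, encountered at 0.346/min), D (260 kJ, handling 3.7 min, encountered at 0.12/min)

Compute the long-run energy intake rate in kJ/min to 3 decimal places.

R = Σλ_iE_i / (1 + Σλ_ih_i)
Numerator: 0.346×140 + 0.12×260 = 79.64
Denominator: 1 + 0.346×8.4 + 0.12×3.7 = 4.35
R = 79.64/4.35 = 18.31 kJ/min

18.306 kJ/min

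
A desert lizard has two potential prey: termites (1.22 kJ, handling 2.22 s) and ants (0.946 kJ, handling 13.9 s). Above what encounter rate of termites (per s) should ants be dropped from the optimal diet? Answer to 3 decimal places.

Drop ants once their profitability E₂/h₂ falls below the rate achievable on termites alone: E₂/h₂ = λE₁/(1 + λh₁).
Solve for λ: λE₁h₂ = E₂(1 + λh₁) → λ(E₁h₂ − E₂h₁) = E₂ → λ = E₂/(E₁h₂ − E₂h₁).
λ = 0.946/(1.22×13.9 − 0.946×2.22) = 0.946/14.86 = 0.06367 per s.

0.064 per s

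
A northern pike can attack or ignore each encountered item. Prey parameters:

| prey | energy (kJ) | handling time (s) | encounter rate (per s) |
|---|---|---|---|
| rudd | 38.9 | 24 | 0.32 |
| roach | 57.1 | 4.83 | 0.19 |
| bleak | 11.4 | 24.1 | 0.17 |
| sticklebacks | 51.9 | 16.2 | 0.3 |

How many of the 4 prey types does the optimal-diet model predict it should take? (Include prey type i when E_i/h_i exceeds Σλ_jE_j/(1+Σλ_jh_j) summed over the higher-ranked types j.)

1

E/h in descending order: roach 11.8, sticklebacks 3.2, rudd 1.62, bleak 0.473 kJ/s. The optimal diet is the largest prefix of this list for which every included type satisfies E_i/h_i > R on the types above it.
Rate on top 1: 5.657. sticklebacks: 3.2 < 5.657 → exclude; stop.
Optimal diet: roach — 1 of 4 types.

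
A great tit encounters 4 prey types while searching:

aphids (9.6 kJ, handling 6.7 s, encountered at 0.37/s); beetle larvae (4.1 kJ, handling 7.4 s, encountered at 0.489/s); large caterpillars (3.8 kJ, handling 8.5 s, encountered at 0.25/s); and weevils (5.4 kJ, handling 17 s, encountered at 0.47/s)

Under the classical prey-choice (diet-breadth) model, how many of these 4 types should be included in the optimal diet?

E/h in descending order: aphids 1.43, beetle larvae 0.554, large caterpillars 0.447, weevils 0.318 kJ/s. The optimal diet is the largest prefix of this list for which every included type satisfies E_i/h_i > R on the types above it.
Rate on top 1: 1.021. beetle larvae: 0.554 < 1.021 → exclude; stop.
Optimal diet: aphids — 1 of 4 types.

1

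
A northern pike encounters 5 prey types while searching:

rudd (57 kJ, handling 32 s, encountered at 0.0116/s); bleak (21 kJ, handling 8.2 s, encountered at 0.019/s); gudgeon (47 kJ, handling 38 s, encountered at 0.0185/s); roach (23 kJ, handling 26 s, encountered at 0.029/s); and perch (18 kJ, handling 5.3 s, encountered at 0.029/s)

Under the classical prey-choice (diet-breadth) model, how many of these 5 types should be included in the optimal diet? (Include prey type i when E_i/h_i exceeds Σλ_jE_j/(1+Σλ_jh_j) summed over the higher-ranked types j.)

4

Profitabilities (E/h, kJ/s): perch 3.4, bleak 2.56, rudd 1.78, gudgeon 1.24, roach 0.885. Add prey in this order while the next type's profitability exceeds the intake rate on those already taken.
Rate on top 1: 0.4525. bleak: 2.56 > 0.4525 → include.
Rate on top 2: 0.7033. rudd: 1.78 > 0.7033 → include.
Rate on top 3: 0.9414. gudgeon: 1.24 > 0.9414 → include.
Rate on top 4: 1.029. roach: 0.885 < 1.029 → exclude; stop.
Optimal diet: perch, bleak, rudd, gudgeon — 4 of 5 types.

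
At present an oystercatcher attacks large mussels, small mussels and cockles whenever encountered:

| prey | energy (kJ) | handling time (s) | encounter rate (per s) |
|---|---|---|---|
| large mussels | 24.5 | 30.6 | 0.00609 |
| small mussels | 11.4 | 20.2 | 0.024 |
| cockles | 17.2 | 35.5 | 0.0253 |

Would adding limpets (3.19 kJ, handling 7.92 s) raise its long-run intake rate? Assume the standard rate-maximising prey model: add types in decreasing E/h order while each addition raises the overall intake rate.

Yes

On large mussels, small mussels and cockles alone, R = ΣλE/(1+Σλh) = 0.858/2.569 = 0.3339 kJ/s.
limpets: E/h = 3.19/7.92 = 0.4028 kJ/s.
0.4028 > 0.3339, so adding limpets raises the average — include it.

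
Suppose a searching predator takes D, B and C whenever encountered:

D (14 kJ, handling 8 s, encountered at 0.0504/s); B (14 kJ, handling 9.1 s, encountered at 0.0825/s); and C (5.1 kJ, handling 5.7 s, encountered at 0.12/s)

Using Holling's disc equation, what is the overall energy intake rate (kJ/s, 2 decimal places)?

0.87 kJ/s

R = Σλ_iE_i / (1 + Σλ_ih_i)
Numerator: 0.0504×14 + 0.0825×14 + 0.12×5.1 = 2.473
Denominator: 1 + 0.0504×8 + 0.0825×9.1 + 0.12×5.7 = 2.838
R = 2.473/2.838 = 0.8713 kJ/s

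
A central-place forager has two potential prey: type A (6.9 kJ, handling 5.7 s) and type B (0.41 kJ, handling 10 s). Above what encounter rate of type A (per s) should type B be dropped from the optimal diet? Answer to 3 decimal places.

Drop type B once their profitability E₂/h₂ falls below the rate achievable on type A alone: E₂/h₂ = λE₁/(1 + λh₁).
Solve for λ: λE₁h₂ = E₂(1 + λh₁) → λ(E₁h₂ − E₂h₁) = E₂ → λ = E₂/(E₁h₂ − E₂h₁).
λ = 0.41/(6.9×10 − 0.41×5.7) = 0.41/66.66 = 0.00615 per s.

0.006 per s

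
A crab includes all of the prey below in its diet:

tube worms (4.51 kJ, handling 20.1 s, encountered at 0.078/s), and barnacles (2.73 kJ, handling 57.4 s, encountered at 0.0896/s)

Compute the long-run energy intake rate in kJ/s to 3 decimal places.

0.077 kJ/s

R = Σλ_iE_i / (1 + Σλ_ih_i)
Numerator: 0.078×4.51 + 0.0896×2.73 = 0.5964
Denominator: 1 + 0.078×20.1 + 0.0896×57.4 = 7.711
R = 0.5964/7.711 = 0.07734 kJ/s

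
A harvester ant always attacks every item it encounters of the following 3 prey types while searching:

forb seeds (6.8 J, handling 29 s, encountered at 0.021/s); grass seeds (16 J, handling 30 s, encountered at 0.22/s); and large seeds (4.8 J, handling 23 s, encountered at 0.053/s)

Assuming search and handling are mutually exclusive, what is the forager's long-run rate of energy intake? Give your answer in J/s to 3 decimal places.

Energy encountered per unit search time: 0.021×6.8 + 0.22×16 + 0.053×4.8 = 3.917 J/s.
Handling time per unit search time: 0.021×29 + 0.22×30 + 0.053×23 = 8.428.
Rate = 3.917/(1 + 8.428) = 0.4155 J/s.

0.415 J/s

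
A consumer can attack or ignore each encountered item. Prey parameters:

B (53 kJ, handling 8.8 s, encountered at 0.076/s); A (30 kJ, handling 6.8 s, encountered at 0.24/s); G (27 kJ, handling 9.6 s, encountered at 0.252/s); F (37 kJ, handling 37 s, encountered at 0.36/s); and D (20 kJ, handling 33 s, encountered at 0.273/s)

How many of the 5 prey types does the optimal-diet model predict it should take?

Profitabilities (E/h, kJ/s): B 6.02, A 4.41, G 2.81, F 1, D 0.606. Add prey in this order while the next type's profitability exceeds the intake rate on those already taken.
Rate on top 1: 2.414. A: 4.41 > 2.414 → include.
Rate on top 2: 3.402. G: 2.81 < 3.402 → exclude; stop.
Optimal diet: B, A — 2 of 5 types.

2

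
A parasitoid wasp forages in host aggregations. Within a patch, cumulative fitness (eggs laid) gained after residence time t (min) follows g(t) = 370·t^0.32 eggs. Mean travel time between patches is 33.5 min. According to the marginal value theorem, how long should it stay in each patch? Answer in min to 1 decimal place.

Maximise g(t)/(T+t): set derivative to zero → g'(t)(T+t) = g(t).
g'(t) = 0.32·370·t^-0.68. Setting 0.32·370·t^-0.68 = 370·t^0.32/(33.5+t) gives 0.32(33.5+t) = t, so 0.68·t = 0.32×33.5.
t* = 0.32×33.5/0.68 = 15.76 min.

15.8 min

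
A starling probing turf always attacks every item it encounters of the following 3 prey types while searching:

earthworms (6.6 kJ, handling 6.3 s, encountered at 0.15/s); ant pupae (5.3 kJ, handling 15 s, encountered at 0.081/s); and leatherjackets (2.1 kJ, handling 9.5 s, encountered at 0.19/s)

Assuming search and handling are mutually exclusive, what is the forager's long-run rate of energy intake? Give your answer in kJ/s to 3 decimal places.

Energy encountered per unit search time: 0.15×6.6 + 0.081×5.3 + 0.19×2.1 = 1.818 kJ/s.
Handling time per unit search time: 0.15×6.3 + 0.081×15 + 0.19×9.5 = 3.965.
Rate = 1.818/(1 + 3.965) = 0.3662 kJ/s.

0.366 kJ/s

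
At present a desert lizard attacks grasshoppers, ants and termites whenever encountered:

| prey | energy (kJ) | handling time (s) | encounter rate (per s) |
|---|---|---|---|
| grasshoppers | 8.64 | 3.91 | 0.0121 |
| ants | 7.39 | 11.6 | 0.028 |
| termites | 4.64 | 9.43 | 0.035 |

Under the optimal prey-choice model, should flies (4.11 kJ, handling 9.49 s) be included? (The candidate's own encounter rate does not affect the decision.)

Yes

Current rate: (0.0121×8.64 + 0.028×7.39 + 0.035×4.64)/(1 + 0.0121×3.91 + 0.028×11.6 + 0.035×9.43) = 0.2784 kJ/s.
flies: E/h = 4.11/9.49 = 0.4331 kJ/s.
0.4331 > 0.2784, so adding flies raises the average — include it.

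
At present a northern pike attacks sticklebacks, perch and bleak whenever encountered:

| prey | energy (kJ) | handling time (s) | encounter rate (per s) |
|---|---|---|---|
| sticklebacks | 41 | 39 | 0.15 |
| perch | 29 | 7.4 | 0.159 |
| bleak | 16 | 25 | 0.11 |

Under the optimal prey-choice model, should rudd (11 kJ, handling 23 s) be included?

On sticklebacks, perch and bleak alone, R = ΣλE/(1+Σλh) = 12.52/10.78 = 1.162 kJ/s.
Profitability of rudd: 11/23 = 0.4783 kJ/s.
0.4783 < 1.162, so adding rudd would lower the average — exclude it.

No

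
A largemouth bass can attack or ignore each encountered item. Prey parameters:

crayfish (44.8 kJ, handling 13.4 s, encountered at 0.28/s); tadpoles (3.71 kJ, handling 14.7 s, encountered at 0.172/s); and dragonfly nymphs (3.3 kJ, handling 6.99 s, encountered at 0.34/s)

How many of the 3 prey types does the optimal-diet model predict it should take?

1

Profitabilities (E/h, kJ/s): crayfish 3.34, dragonfly nymphs 0.472, tadpoles 0.252. Add prey in this order while the next type's profitability exceeds the intake rate on those already taken.
Rate on top 1: 2.64. dragonfly nymphs: 0.472 < 2.64 → exclude; stop.
Optimal diet: crayfish — 1 of 3 types.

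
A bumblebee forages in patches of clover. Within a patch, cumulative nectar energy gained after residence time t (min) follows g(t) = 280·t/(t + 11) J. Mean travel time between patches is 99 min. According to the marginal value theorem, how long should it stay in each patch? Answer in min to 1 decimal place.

33.0 min

Maximise g(t)/(T+t): set derivative to zero → g'(t)(T+t) = g(t).
g'(t) = 280·11/(t + 11)². Setting 280·11/(t+11)² = 280t/[(t+11)(99+t)] gives 11(99+t) = t(t+11), so t² = 11×99 = 1089.
t* = √1089 = 33 min.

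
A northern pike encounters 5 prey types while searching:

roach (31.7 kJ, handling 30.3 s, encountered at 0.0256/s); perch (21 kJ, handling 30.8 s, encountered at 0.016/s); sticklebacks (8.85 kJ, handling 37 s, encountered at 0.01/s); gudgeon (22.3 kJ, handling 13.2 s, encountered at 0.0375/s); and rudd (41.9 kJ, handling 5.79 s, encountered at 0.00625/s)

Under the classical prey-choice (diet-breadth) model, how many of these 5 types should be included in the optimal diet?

Rank by E/h (kJ/s): rudd 7.24, gudgeon 1.69, roach 1.05, perch 0.682, sticklebacks 0.239. Include each in turn until the next type's E/h falls below the running intake rate.
Rate on top 1: 0.2527. gudgeon: 1.69 > 0.2527 → include.
Rate on top 2: 0.7172. roach: 1.05 > 0.7172 → include.
Rate on top 3: 0.8278. perch: 0.682 < 0.8278 → exclude; stop.
Optimal diet: rudd, gudgeon, roach — 3 of 5 types.

3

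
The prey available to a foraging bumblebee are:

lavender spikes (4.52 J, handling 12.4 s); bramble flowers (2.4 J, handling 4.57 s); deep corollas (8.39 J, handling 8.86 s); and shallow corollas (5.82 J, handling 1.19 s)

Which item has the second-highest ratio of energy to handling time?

Profitability E/h (J/s): lavender spikes = 4.52/12.4 = 0.365, bramble flowers = 2.4/4.57 = 0.525, deep corollas = 8.39/8.86 = 0.947, shallow corollas = 5.82/1.19 = 4.89.
Ranked: shallow corollas > deep corollas > bramble flowers > lavender spikes.

deep corollas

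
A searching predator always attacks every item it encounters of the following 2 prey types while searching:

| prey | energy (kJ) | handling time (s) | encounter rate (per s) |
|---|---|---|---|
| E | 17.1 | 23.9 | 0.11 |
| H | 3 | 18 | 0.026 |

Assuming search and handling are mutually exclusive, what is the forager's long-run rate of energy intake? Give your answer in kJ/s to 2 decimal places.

R = (0.11×17.1 + 0.026×3) / (1 + 0.11×23.9 + 0.026×18) = 1.959/4.097 = 0.4782 kJ/s.

0.48 kJ/s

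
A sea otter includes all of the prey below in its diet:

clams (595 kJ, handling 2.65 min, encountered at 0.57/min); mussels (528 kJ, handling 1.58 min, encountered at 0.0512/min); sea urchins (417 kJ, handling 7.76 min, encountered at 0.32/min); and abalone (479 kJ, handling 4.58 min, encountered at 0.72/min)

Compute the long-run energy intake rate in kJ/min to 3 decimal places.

R = Σλ_iE_i / (1 + Σλ_ih_i)
Numerator: 0.57×595 + 0.0512×528 + 0.32×417 + 0.72×479 = 844.5
Denominator: 1 + 0.57×2.65 + 0.0512×1.58 + 0.32×7.76 + 0.72×4.58 = 8.372
R = 844.5/8.372 = 100.9 kJ/min

100.870 kJ/min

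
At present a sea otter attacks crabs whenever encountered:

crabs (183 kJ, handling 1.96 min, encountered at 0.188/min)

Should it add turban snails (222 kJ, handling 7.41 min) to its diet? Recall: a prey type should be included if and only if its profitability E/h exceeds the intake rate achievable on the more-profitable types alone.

Intake rate on the current diet: R = (0.188×183) / (1 + 0.188×1.96) = 34.4/1.368 = 25.14 kJ/min.
Profitability of turban snails: 222/7.41 = 29.96 kJ/min.
29.96 > 25.14, so adding turban snails raises the average — include it.

Yes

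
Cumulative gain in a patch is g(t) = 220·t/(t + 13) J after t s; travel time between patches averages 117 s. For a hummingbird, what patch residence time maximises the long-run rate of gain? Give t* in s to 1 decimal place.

Maximise g(t)/(T+t): set derivative to zero → g'(t)(T+t) = g(t).
g'(t) = 220·13/(t + 13)². Setting 220·13/(t+13)² = 220t/[(t+13)(117+t)] gives 13(117+t) = t(t+13), so t² = 13×117 = 1521.
t* = √1521 = 39 s.

39.0 s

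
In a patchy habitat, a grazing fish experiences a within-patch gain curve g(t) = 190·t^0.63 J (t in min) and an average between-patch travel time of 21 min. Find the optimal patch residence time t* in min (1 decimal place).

35.8 min

Optimal t* satisfies g'(t*) = g(t*)/(T + t*).
g'(t) = 0.63·190·t^-0.37. Setting 0.63·190·t^-0.37 = 190·t^0.63/(21+t) gives 0.63(21+t) = t, so 0.37·t = 0.63×21.
t* = 0.63×21/0.37 = 35.76 min.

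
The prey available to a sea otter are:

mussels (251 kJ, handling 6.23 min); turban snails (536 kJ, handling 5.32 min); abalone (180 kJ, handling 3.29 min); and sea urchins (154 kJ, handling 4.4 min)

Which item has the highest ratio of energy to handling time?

In descending order of E/h:
turban snails: 536/5.32 = 101 kJ/min
abalone: 180/3.29 = 54.7 kJ/min
mussels: 251/6.23 = 40.3 kJ/min
sea urchins: 154/4.4 = 35 kJ/min

turban snails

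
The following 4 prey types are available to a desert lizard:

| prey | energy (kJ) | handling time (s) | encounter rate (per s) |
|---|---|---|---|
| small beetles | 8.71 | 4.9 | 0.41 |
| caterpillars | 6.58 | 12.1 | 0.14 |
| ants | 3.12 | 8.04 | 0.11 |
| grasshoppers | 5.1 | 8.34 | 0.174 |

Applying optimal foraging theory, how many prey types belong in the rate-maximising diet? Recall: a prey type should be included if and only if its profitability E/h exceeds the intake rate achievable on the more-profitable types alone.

1

Profitabilities (E/h, kJ/s): small beetles 1.78, grasshoppers 0.612, caterpillars 0.544, ants 0.388. Add prey in this order while the next type's profitability exceeds the intake rate on those already taken.
Rate on top 1: 1.187. grasshoppers: 0.612 < 1.187 → exclude; stop.
Optimal diet: small beetles — 1 of 4 types.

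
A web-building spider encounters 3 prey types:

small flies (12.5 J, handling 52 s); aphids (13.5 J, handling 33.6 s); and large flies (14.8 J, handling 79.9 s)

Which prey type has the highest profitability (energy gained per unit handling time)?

aphids

Profitability E/h (J/s): small flies = 12.5/52 = 0.24, aphids = 13.5/33.6 = 0.402, large flies = 14.8/79.9 = 0.185.
Ranked: aphids > small flies > large flies.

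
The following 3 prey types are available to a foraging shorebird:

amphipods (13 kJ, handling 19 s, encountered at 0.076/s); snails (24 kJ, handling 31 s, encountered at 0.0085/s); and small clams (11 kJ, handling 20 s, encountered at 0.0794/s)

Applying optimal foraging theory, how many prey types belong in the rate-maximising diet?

Profitabilities (E/h, kJ/s): snails 0.774, amphipods 0.684, small clams 0.55. Add prey in this order while the next type's profitability exceeds the intake rate on those already taken.
Rate on top 1: 0.1615. amphipods: 0.684 > 0.1615 → include.
Rate on top 2: 0.4403. small clams: 0.55 > 0.4403 → include.
Optimal diet: snails, amphipods, small clams — 3 of 3 types.

3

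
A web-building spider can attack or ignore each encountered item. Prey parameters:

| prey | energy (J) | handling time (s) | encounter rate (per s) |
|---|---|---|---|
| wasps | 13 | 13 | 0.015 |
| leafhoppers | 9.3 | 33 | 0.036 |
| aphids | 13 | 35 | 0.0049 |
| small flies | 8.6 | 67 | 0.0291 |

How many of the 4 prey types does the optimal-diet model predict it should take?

3

Profitabilities (E/h, J/s): wasps 1, aphids 0.371, leafhoppers 0.282, small flies 0.128. Add prey in this order while the next type's profitability exceeds the intake rate on those already taken.
Rate on top 1: 0.1632. aphids: 0.371 > 0.1632 → include.
Rate on top 2: 0.1893. leafhoppers: 0.282 > 0.1893 → include.
Rate on top 3: 0.2323. small flies: 0.128 < 0.2323 → exclude; stop.
Optimal diet: wasps, aphids, leafhoppers — 3 of 4 types.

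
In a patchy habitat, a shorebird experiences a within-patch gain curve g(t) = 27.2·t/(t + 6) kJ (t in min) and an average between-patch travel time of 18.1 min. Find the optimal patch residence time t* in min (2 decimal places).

Optimal t* satisfies g'(t*) = g(t*)/(T + t*).
g'(t) = 27.2·6/(t + 6)². Setting 27.2·6/(t+6)² = 27.2t/[(t+6)(18.1+t)] gives 6(18.1+t) = t(t+6), so t² = 6×18.1 = 108.6.
t* = √108.6 = 10.42 min.

10.42 min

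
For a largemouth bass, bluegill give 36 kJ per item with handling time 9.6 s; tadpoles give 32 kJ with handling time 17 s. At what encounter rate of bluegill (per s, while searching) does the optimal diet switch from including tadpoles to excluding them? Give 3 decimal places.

At the threshold, the rate on bluegill alone equals the profitability of tadpoles: λ·36/(1 + λ·9.6) = 32/17 = 1.882.
Rearranging, λ(36 − 1.882×9.6) = 1.882, so λ = 1.882/17.93 = 0.105 per s.

0.105 per s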